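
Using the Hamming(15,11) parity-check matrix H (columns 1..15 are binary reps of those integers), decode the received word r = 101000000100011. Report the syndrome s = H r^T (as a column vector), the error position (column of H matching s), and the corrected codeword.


s = (1, 0, 0, 1)^T, error position = 9, corrected codeword c = 101000001100011

Compute s = H r^T mod 2 one row at a time:
  s_1 = 0 + 0 + 1 + 0 + 0 + 0 + 1 + 1 = 3 ≡ 1 (mod 2).
  s_2 = 0 + 0 + 0 + 0 + 0 + 0 + 1 + 1 = 2 ≡ 0 (mod 2).
  s_3 = 0 + 1 + 0 + 0 + 1 + 0 + 1 + 1 = 4 ≡ 0 (mod 2).
  s_4 = 1 + 1 + 0 + 0 + 0 + 0 + 0 + 1 = 3 ≡ 1 (mod 2).
s = (1, 0, 0, 1)^T — this equals column 9 of H (binary 1001), so error is at position 9.
Correct: flip bit 9 of r = 101000000100011 to get c = 101000001100011.


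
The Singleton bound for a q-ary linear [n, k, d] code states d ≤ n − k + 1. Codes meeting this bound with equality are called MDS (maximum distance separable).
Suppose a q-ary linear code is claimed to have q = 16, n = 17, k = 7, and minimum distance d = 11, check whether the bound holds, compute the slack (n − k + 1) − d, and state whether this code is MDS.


Singleton RHS = n − k + 1 = 11, slack = 0, bound satisfied, MDS.

Singleton bound: d ≤ n − k + 1.
Here n = 17, k = 7, so n − k + 1 = 11.
Given d = 11, check d ≤ 11: YES.
Slack = (n − k + 1) − d = 0.
The code is MDS (slack = 0).
Description: the claimed parameters are [17, 7, 11]_16; such a code would be MDS (meets Singleton bound).


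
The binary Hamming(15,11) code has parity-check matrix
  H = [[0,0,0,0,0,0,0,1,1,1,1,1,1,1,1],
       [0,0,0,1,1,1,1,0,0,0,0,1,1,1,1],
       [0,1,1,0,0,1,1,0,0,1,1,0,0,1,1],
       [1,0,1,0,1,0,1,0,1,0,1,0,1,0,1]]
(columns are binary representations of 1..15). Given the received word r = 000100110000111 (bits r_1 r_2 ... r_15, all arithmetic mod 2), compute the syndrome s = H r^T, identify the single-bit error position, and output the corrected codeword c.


s = (0, 1, 1, 1)^T, error position = 7, corrected codeword c = 000100010000111

Compute s = H r^T mod 2 one row at a time:
  s_1 = 1 + 0 + 0 + 0 + 0 + 1 + 1 + 1 = 4 ≡ 0 (mod 2).
  s_2 = 1 + 0 + 0 + 1 + 0 + 1 + 1 + 1 = 5 ≡ 1 (mod 2).
  s_3 = 0 + 0 + 0 + 1 + 0 + 0 + 1 + 1 = 3 ≡ 1 (mod 2).
  s_4 = 0 + 0 + 0 + 1 + 0 + 0 + 1 + 1 = 3 ≡ 1 (mod 2).
s = (0, 1, 1, 1)^T — this equals column 7 of H (binary 0111), so error is at position 7.
Correct: flip bit 7 of r = 000100110000111 to get c = 000100010000111.


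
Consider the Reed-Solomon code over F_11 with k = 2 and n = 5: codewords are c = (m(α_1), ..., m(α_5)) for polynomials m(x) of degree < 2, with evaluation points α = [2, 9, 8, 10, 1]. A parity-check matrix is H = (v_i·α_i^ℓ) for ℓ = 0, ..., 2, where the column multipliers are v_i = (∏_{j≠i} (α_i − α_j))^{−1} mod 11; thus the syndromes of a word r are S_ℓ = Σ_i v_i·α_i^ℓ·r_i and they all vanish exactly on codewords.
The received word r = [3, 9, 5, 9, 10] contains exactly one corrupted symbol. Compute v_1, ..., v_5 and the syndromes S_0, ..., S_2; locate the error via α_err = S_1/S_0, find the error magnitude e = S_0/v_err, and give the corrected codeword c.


S = (7, 4, 7), error at position 4, error magnitude e = 7, c = [3, 9, 5, 2, 10].

Step 1: column multipliers v_i = (∏_{j≠i}(α_i − α_j))^{−1} mod 11.
  i = 1 (α = 2): (2−9)(2−8)(2−10)(2−1) = (−7)·(−6)·(−8)·1 = −336 ≡ 5, so v_1 = 5^{−1} = 9 (mod 11).
  i = 2 (α = 9): (9−2)(9−8)(9−10)(9−1) = 7·1·(−1)·8 = −56 ≡ 10, so v_2 = 10^{−1} = 10 (mod 11).
  i = 3 (α = 8): (8−2)(8−9)(8−10)(8−1) = 6·(−1)·(−2)·7 = 84 ≡ 7, so v_3 = 7^{−1} = 8 (mod 11).
  i = 4 (α = 10): (10−2)(10−9)(10−8)(10−1) = 8·1·2·9 = 144 ≡ 1, so v_4 = 1^{−1} = 1 (mod 11).
  i = 5 (α = 1): (1−2)(1−9)(1−8)(1−10) = (−1)·(−8)·(−7)·(−9) = 504 ≡ 9, so v_5 = 9^{−1} = 5 (mod 11).
  v = [9, 10, 8, 1, 5].
Step 2: syndromes of r = [3, 9, 5, 9, 10] (all sums mod 11).
  S_0 = Σ v_i r_i = 9·3 + 10·9 + 8·5 + 1·9 + 5·10 = 216 ≡ 7.
  S_1 = Σ v_i α_i r_i = 9·2·3 + 10·9·9 + 8·8·5 + 1·10·9 + 5·1·10 = 1324 ≡ 4.
  α_i^2 mod 11 = [4, 4, 9, 1, 1].
  S_2 = Σ v_i α_i^2 r_i = 9·4·3 + 10·4·9 + 8·9·5 + 1·1·9 + 5·1·10 = 887 ≡ 7.
  S = (7, 4, 7) ≠ 0, so r is not a codeword (an error is present).
Step 3: locate the error. For a single error e at position i, S_ℓ = v_i·e·α_i^ℓ, so α_err = S_1/S_0.
  S_0^{−1} = 7^{−1} = 8 (mod 11), so α_err = 4·8 = 32 ≡ 10 = α_4. Error position i = 4.
  Consistency check: S_2/S_1 = 7·3 = 21 ≡ 10 = α_err ✓ (single-error assumption holds).
Step 4: error magnitude e = S_0/v_4 = S_0·∏_{j≠4}(α_4 − α_j) = 7·1 = 7 ≡ 7 (mod 11).
Step 5: correct position 4: c_4 = r_4 − e = 9 − 7 ≡ 2 (mod 11). Hence c = [3, 9, 5, 2, 10].
  Check: interpolating c through the α_i gives m(x) = 6 + 4·x (degree < 2) with m(α_i) = c_i for every i, so c is indeed a codeword.


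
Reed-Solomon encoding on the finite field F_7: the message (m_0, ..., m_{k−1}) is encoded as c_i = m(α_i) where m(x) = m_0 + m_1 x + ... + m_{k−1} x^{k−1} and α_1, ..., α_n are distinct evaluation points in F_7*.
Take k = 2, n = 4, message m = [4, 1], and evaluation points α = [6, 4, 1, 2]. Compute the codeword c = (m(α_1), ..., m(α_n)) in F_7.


c = [3, 1, 5, 6]

Message polynomial: m(x) = 4 + 1·x (mod 7).
For each evaluation point α_i, compute m(α_i) mod 7:
  α_1 = 6: Horner steps 1 → 3, so m(6) = 3.
  α_2 = 4: Horner steps 1 → 1, so m(4) = 1.
  α_3 = 1: Horner steps 1 → 5, so m(1) = 5.
  α_4 = 2: Horner steps 1 → 6, so m(2) = 6.
Codeword c = [3, 1, 5, 6] ∈ F_7^4.


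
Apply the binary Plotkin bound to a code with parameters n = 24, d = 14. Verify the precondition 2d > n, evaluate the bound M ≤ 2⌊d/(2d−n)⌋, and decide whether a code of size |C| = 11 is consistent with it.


Plotkin bound M ≤ 6; given |C| = 11 > bound (violated).

Check applicability: 2d = 28, n = 24.
2d − n = 4 > 0, so Plotkin applies.
Compute d/(2d−n) = 14/4 ≈ 3.5000.
⌊d/(2d−n)⌋ = 3.
Plotkin bound: M ≤ 2·3 = 6.
Given |C| = 11, check: VIOLATED.
This |C| is above the Plotkin bound, so no binary code with n = 24, d = 14 and 11 codewords exists.


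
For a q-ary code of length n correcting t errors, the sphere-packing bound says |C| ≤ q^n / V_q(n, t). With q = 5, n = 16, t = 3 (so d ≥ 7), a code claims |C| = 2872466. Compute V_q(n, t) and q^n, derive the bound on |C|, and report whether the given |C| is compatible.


V_q(n, t) = 37825, q^n = 152587890625, Hamming bound = 4034048, |C| = 2872466 ≤ bound (satisfied).

Step 1: Compute V_q(n, t) = Σ_{j=0}^3 C(n, j) (q−1)^j.
  j = 0: C(16,0)·(4)^0 = 1·1 = 1.
  j = 1: C(16,1)·(4)^1 = 16·4 = 64.
  j = 2: C(16,2)·(4)^2 = 120·16 = 1920.
  j = 3: C(16,3)·(4)^3 = 560·64 = 35840.
  V_q(n, t) = 1 + 64 + 1920 + 35840 = 37825.
Step 2: q^n = 5^16 = 152587890625.
Step 3: Hamming bound ⌊q^n / V_q(n,t)⌋ = ⌊152587890625/37825⌋ = 4034048.
Step 4: Compare |C| = 2872466 to 4034048: satisfied.
The claimed |C| lies below the Hamming bound.


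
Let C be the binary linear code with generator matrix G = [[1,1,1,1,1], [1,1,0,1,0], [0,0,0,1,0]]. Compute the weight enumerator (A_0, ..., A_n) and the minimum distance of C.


Weight distribution: A_0 = 1, A_1 = 1, A_2 = 2, A_3 = 2, A_4 = 1, A_5 = 1. Minimum distance d = 1.

Enumerate all 2^3 = 8 messages m ∈ F_2^3.
For each, compute codeword c = mG in F_2^5, then tally its weight.
  m = 000 → c = 00000, weight = 0.
  m = 100 → c = 11111, weight = 5.
  m = 010 → c = 11010, weight = 3.
  m = 110 → c = 00101, weight = 2.
  m = 001 → c = 00010, weight = 1.
  m = 101 → c = 11101, weight = 4.
  m = 011 → c = 11000, weight = 2.
  m = 111 → c = 00111, weight = 3.
Tally weights:
  weight 0: 1 codewords.
  weight 1: 1 codewords.
  weight 2: 2 codewords.
  weight 3: 2 codewords.
  weight 4: 1 codewords.
  weight 5: 1 codewords.
Minimum distance d = smallest w > 0 with A_w > 0 = 1.
Sanity: Σ A_w = 8 = 2^3 = 8 ✓.


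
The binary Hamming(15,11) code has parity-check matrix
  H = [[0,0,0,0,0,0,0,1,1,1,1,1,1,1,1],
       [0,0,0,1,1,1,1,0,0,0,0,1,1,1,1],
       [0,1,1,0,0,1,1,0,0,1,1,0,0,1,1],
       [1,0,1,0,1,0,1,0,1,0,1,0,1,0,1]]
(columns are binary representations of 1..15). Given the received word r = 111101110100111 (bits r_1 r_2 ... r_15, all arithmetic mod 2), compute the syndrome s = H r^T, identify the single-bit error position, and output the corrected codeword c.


s = (1, 0, 1, 1)^T, error position = 11, corrected codeword c = 111101110110111

Compute s = H r^T mod 2 one row at a time:
  s_1 = 1 + 0 + 1 + 0 + 0 + 1 + 1 + 1 = 5 ≡ 1 (mod 2).
  s_2 = 1 + 0 + 1 + 1 + 0 + 1 + 1 + 1 = 6 ≡ 0 (mod 2).
  s_3 = 1 + 1 + 1 + 1 + 1 + 0 + 1 + 1 = 7 ≡ 1 (mod 2).
  s_4 = 1 + 1 + 0 + 1 + 0 + 0 + 1 + 1 = 5 ≡ 1 (mod 2).
s = (1, 0, 1, 1)^T — this equals column 11 of H (binary 1011), so error is at position 11.
Correct: flip bit 11 of r = 111101110100111 to get c = 111101110110111.


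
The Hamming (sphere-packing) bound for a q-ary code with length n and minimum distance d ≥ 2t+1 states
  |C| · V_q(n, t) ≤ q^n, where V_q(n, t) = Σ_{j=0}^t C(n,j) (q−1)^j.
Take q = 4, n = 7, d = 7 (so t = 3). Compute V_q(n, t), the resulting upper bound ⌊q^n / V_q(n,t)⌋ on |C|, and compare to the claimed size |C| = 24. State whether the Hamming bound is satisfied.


V_q(n, t) = 1156, q^n = 16384, Hamming bound = 14, |C| = 24 > bound (violated).

Step 1: Compute V_q(n, t) = Σ_{j=0}^3 C(n, j) (q−1)^j.
  j = 0: C(7,0)·(3)^0 = 1·1 = 1.
  j = 1: C(7,1)·(3)^1 = 7·3 = 21.
  j = 2: C(7,2)·(3)^2 = 21·9 = 189.
  j = 3: C(7,3)·(3)^3 = 35·27 = 945.
  V_q(n, t) = 1 + 21 + 189 + 945 = 1156.
Step 2: q^n = 4^7 = 16384.
Step 3: Hamming bound ⌊q^n / V_q(n,t)⌋ = ⌊16384/1156⌋ = 14.
Step 4: Compare |C| = 24 to 14: violated.
The claimed |C| lies above the Hamming bound, so no 4-ary code of length 7 with d ≥ 7 can have 24 codewords.


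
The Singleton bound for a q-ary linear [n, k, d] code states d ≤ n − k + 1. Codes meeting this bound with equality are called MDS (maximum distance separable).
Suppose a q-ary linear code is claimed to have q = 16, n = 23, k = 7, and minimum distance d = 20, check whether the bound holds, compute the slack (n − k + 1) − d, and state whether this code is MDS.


Singleton RHS = n − k + 1 = 17, slack = -3, bound violated (no such code; not MDS).

Singleton bound: d ≤ n − k + 1.
Here n = 23, k = 7, so n − k + 1 = 17.
Given d = 20, check d ≤ 17: NO.
Slack = (n − k + 1) − d = -3.
The slack is negative: d = 20 exceeds n − k + 1 = 17 by 3, so the Singleton bound is violated and no linear [23, 7, 20]_16 code can exist. In particular it is not MDS (MDS requires d = n − k + 1 exactly).
Description: the claimed parameters are [23, 7, 20]_16; such a code would be impossible (violates the Singleton bound).


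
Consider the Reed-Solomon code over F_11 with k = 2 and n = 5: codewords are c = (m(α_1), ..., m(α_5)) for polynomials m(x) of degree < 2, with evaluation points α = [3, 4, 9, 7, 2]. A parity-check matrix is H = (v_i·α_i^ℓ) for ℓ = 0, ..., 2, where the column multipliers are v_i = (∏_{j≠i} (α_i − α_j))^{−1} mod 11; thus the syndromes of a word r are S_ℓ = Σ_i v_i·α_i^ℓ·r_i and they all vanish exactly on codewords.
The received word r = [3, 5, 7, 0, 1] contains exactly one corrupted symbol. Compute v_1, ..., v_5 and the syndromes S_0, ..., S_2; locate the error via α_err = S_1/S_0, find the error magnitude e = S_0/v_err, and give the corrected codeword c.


S = (7, 8, 6), error at position 3, error magnitude e = 3, c = [3, 5, 4, 0, 1].

Step 1: column multipliers v_i = (∏_{j≠i}(α_i − α_j))^{−1} mod 11.
  i = 1 (α = 3): (3−4)(3−9)(3−7)(3−2) = (−1)·(−6)·(−4)·1 = −24 ≡ 9, so v_1 = 9^{−1} = 5 (mod 11).
  i = 2 (α = 4): (4−3)(4−9)(4−7)(4−2) = 1·(−5)·(−3)·2 = 30 ≡ 8, so v_2 = 8^{−1} = 7 (mod 11).
  i = 3 (α = 9): (9−3)(9−4)(9−7)(9−2) = 6·5·2·7 = 420 ≡ 2, so v_3 = 2^{−1} = 6 (mod 11).
  i = 4 (α = 7): (7−3)(7−4)(7−9)(7−2) = 4·3·(−2)·5 = −120 ≡ 1, so v_4 = 1^{−1} = 1 (mod 11).
  i = 5 (α = 2): (2−3)(2−4)(2−9)(2−7) = (−1)·(−2)·(−7)·(−5) = 70 ≡ 4, so v_5 = 4^{−1} = 3 (mod 11).
  v = [5, 7, 6, 1, 3].
Step 2: syndromes of r = [3, 5, 7, 0, 1] (all sums mod 11).
  S_0 = Σ v_i r_i = 5·3 + 7·5 + 6·7 + 1·0 + 3·1 = 95 ≡ 7.
  S_1 = Σ v_i α_i r_i = 5·3·3 + 7·4·5 + 6·9·7 + 1·7·0 + 3·2·1 = 569 ≡ 8.
  α_i^2 mod 11 = [9, 5, 4, 5, 4].
  S_2 = Σ v_i α_i^2 r_i = 5·9·3 + 7·5·5 + 6·4·7 + 1·5·0 + 3·4·1 = 490 ≡ 6.
  S = (7, 8, 6) ≠ 0, so r is not a codeword (an error is present).
Step 3: locate the error. For a single error e at position i, S_ℓ = v_i·e·α_i^ℓ, so α_err = S_1/S_0.
  S_0^{−1} = 7^{−1} = 8 (mod 11), so α_err = 8·8 = 64 ≡ 9 = α_3. Error position i = 3.
  Consistency check: S_2/S_1 = 6·7 = 42 ≡ 9 = α_err ✓ (single-error assumption holds).
Step 4: error magnitude e = S_0/v_3 = S_0·∏_{j≠3}(α_3 − α_j) = 7·2 = 14 ≡ 3 (mod 11).
Step 5: correct position 3: c_3 = r_3 − e = 7 − 3 ≡ 4 (mod 11). Hence c = [3, 5, 4, 0, 1].
  Check: interpolating c through the α_i gives m(x) = 8 + 2·x (degree < 2) with m(α_i) = c_i for every i, so c is indeed a codeword.


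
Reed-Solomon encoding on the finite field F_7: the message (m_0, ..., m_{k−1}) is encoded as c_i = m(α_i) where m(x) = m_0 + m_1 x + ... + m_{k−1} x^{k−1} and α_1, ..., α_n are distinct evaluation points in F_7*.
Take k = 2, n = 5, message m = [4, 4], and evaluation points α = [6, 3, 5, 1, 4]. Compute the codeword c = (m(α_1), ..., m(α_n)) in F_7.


c = [0, 2, 3, 1, 6]

Message polynomial: m(x) = 4 + 4·x (mod 7).
For each evaluation point α_i, compute m(α_i) mod 7:
  α_1 = 6: Horner steps 4 → 0, so m(6) = 0.
  α_2 = 3: Horner steps 4 → 2, so m(3) = 2.
  α_3 = 5: Horner steps 4 → 3, so m(5) = 3.
  α_4 = 1: Horner steps 4 → 1, so m(1) = 1.
  α_5 = 4: Horner steps 4 → 6, so m(4) = 6.
Codeword c = [0, 2, 3, 1, 6] ∈ F_7^5.


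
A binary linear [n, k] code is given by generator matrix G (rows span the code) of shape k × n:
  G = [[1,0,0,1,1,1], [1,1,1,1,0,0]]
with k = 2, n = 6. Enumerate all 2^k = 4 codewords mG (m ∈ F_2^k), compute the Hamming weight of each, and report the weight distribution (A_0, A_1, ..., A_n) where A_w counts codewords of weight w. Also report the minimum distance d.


Weight distribution: A_0 = 1, A_4 = 3. Minimum distance d = 4.

Enumerate all 2^2 = 4 messages m ∈ F_2^2.
For each, compute codeword c = mG in F_2^6, then tally its weight.
  m = 00 → c = 000000, weight = 0.
  m = 10 → c = 100111, weight = 4.
  m = 01 → c = 111100, weight = 4.
  m = 11 → c = 011011, weight = 4.
Tally weights:
  weight 0: 1 codewords.
  weight 4: 3 codewords.
Minimum distance d = smallest w > 0 with A_w > 0 = 4.
Sanity: Σ A_w = 4 = 2^2 = 4 ✓.


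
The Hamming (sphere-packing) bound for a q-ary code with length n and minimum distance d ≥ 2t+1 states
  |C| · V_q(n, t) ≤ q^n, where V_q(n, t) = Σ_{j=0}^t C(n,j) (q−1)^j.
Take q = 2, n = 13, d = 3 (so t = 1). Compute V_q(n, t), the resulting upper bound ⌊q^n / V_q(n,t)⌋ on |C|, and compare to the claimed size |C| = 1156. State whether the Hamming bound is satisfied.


V_q(n, t) = 14, q^n = 8192, Hamming bound = 585, |C| = 1156 > bound (violated).

Step 1: Compute V_q(n, t) = Σ_{j=0}^1 C(n, j) (q−1)^j.
  j = 0: C(13,0)·(1)^0 = 1·1 = 1.
  j = 1: C(13,1)·(1)^1 = 13·1 = 13.
  V_q(n, t) = 1 + 13 = 14.
Step 2: q^n = 2^13 = 8192.
Step 3: Hamming bound ⌊q^n / V_q(n,t)⌋ = ⌊8192/14⌋ = 585.
Step 4: Compare |C| = 1156 to 585: violated.
The claimed |C| lies above the Hamming bound, so no 2-ary code of length 13 with d ≥ 3 can have 1156 codewords.


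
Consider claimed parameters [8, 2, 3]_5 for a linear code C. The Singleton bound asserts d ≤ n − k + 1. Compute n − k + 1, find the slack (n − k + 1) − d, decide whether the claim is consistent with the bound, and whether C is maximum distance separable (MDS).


Singleton RHS = n − k + 1 = 7, slack = 4, bound satisfied, not MDS.

Singleton bound: d ≤ n − k + 1.
Here n = 8, k = 2, so n − k + 1 = 7.
Given d = 3, check d ≤ 7: YES.
Slack = (n − k + 1) − d = 4.
The code is NOT MDS (slack = 4 > 0).
Description: the claimed parameters are [8, 2, 3]_5; such a code would be non-MDS.


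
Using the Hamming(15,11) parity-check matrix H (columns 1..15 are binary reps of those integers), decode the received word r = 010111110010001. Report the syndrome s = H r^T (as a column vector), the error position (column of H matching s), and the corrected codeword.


s = (1, 1, 1, 0)^T, error position = 14, corrected codeword c = 010111110010011

Compute s = H r^T mod 2 one row at a time:
  s_1 = 1 + 0 + 0 + 1 + 0 + 0 + 0 + 1 = 3 ≡ 1 (mod 2).
  s_2 = 1 + 1 + 1 + 1 + 0 + 0 + 0 + 1 = 5 ≡ 1 (mod 2).
  s_3 = 1 + 0 + 1 + 1 + 0 + 1 + 0 + 1 = 5 ≡ 1 (mod 2).
  s_4 = 0 + 0 + 1 + 1 + 0 + 1 + 0 + 1 = 4 ≡ 0 (mod 2).
s = (1, 1, 1, 0)^T — this equals column 14 of H (binary 1110), so error is at position 14.
Correct: flip bit 14 of r = 010111110010001 to get c = 010111110010011.


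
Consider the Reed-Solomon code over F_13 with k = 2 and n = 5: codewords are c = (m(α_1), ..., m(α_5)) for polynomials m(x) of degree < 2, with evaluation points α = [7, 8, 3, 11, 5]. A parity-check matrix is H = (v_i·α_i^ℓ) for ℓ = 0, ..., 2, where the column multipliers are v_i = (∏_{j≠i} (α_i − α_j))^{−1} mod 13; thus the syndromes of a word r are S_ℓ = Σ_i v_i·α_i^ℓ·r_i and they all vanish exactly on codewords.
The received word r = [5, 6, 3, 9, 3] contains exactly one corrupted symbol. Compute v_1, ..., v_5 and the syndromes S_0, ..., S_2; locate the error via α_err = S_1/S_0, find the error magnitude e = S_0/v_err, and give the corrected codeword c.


S = (10, 4, 12), error at position 3, error magnitude e = 2, c = [5, 6, 1, 9, 3].

Step 1: column multipliers v_i = (∏_{j≠i}(α_i − α_j))^{−1} mod 13.
  i = 1 (α = 7): (7−8)(7−3)(7−11)(7−5) = (−1)·4·(−4)·2 = 32 ≡ 6, so v_1 = 6^{−1} = 11 (mod 13).
  i = 2 (α = 8): (8−7)(8−3)(8−11)(8−5) = 1·5·(−3)·3 = −45 ≡ 7, so v_2 = 7^{−1} = 2 (mod 13).
  i = 3 (α = 3): (3−7)(3−8)(3−11)(3−5) = (−4)·(−5)·(−8)·(−2) = 320 ≡ 8, so v_3 = 8^{−1} = 5 (mod 13).
  i = 4 (α = 11): (11−7)(11−8)(11−3)(11−5) = 4·3·8·6 = 576 ≡ 4, so v_4 = 4^{−1} = 10 (mod 13).
  i = 5 (α = 5): (5−7)(5−8)(5−3)(5−11) = (−2)·(−3)·2·(−6) = −72 ≡ 6, so v_5 = 6^{−1} = 11 (mod 13).
  v = [11, 2, 5, 10, 11].
Step 2: syndromes of r = [5, 6, 3, 9, 3] (all sums mod 13).
  S_0 = Σ v_i r_i = 11·5 + 2·6 + 5·3 + 10·9 + 11·3 = 205 ≡ 10.
  S_1 = Σ v_i α_i r_i = 11·7·5 + 2·8·6 + 5·3·3 + 10·11·9 + 11·5·3 = 1681 ≡ 4.
  α_i^2 mod 13 = [10, 12, 9, 4, 12].
  S_2 = Σ v_i α_i^2 r_i = 11·10·5 + 2·12·6 + 5·9·3 + 10·4·9 + 11·12·3 = 1585 ≡ 12.
  S = (10, 4, 12) ≠ 0, so r is not a codeword (an error is present).
Step 3: locate the error. For a single error e at position i, S_ℓ = v_i·e·α_i^ℓ, so α_err = S_1/S_0.
  S_0^{−1} = 10^{−1} = 4 (mod 13), so α_err = 4·4 = 16 ≡ 3 = α_3. Error position i = 3.
  Consistency check: S_2/S_1 = 12·10 = 120 ≡ 3 = α_err ✓ (single-error assumption holds).
Step 4: error magnitude e = S_0/v_3 = S_0·∏_{j≠3}(α_3 − α_j) = 10·8 = 80 ≡ 2 (mod 13).
Step 5: correct position 3: c_3 = r_3 − e = 3 − 2 ≡ 1 (mod 13). Hence c = [5, 6, 1, 9, 3].
  Check: interpolating c through the α_i gives m(x) = 11 + 1·x (degree < 2) with m(α_i) = c_i for every i, so c is indeed a codeword.


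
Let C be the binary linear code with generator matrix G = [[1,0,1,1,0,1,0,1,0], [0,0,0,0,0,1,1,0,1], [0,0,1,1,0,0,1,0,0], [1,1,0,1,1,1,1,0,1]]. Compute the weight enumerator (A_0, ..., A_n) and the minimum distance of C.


Weight distribution: A_0 = 1, A_3 = 3, A_4 = 3, A_5 = 4, A_6 = 4, A_7 = 1. Minimum distance d = 3.

Enumerate all 2^4 = 16 messages m ∈ F_2^4.
For each, compute codeword c = mG in F_2^9, then tally its weight.
  m = 0000 → c = 000000000, weight = 0.
  m = 1000 → c = 101101010, weight = 5.
  m = 0100 → c = 000001101, weight = 3.
  m = 1100 → c = 101100111, weight = 6.
  m = 0010 → c = 001100100, weight = 3.
  m = 1010 → c = 100001110, weight = 4.
  m = 0110 → c = 001101001, weight = 4.
  m = 1110 → c = 100000011, weight = 3.
  m = 0001 → c = 110111101, weight = 7.
  m = 1001 → c = 011010111, weight = 6.
  m = 0101 → c = 110110000, weight = 4.
  m = 1101 → c = 011011010, weight = 5.
  m = 0011 → c = 111011001, weight = 6.
  m = 1011 → c = 010110011, weight = 5.
  m = 0111 → c = 111010100, weight = 5.
  m = 1111 → c = 010111110, weight = 6.
Tally weights:
  weight 0: 1 codewords.
  weight 3: 3 codewords.
  weight 4: 3 codewords.
  weight 5: 4 codewords.
  weight 6: 4 codewords.
  weight 7: 1 codewords.
Minimum distance d = smallest w > 0 with A_w > 0 = 3.
Sanity: Σ A_w = 16 = 2^4 = 16 ✓.


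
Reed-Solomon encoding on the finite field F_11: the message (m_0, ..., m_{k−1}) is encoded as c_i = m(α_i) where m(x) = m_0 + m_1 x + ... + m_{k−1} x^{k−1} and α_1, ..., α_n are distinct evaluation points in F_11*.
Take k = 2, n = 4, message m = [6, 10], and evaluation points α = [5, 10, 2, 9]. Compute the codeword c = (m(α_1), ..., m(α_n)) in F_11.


c = [1, 7, 4, 8]

Message polynomial: m(x) = 6 + 10·x (mod 11).
For each evaluation point α_i, compute m(α_i) mod 11:
  α_1 = 5: Horner steps 10 → 1, so m(5) = 1.
  α_2 = 10: Horner steps 10 → 7, so m(10) = 7.
  α_3 = 2: Horner steps 10 → 4, so m(2) = 4.
  α_4 = 9: Horner steps 10 → 8, so m(9) = 8.
Codeword c = [1, 7, 4, 8] ∈ F_11^4.


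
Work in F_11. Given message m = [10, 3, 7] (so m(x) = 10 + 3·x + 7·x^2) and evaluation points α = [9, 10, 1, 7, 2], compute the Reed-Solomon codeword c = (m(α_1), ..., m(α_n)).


c = [10, 3, 9, 0, 0]

Message polynomial: m(x) = 10 + 3·x + 7·x^2 (mod 11).
For each evaluation point α_i, compute m(α_i) mod 11:
  α_1 = 9: Horner steps 7 → 0 → 10, so m(9) = 10.
  α_2 = 10: Horner steps 7 → 7 → 3, so m(10) = 3.
  α_3 = 1: Horner steps 7 → 10 → 9, so m(1) = 9.
  α_4 = 7: Horner steps 7 → 8 → 0, so m(7) = 0.
  α_5 = 2: Horner steps 7 → 6 → 0, so m(2) = 0.
Codeword c = [10, 3, 9, 0, 0] ∈ F_11^5.


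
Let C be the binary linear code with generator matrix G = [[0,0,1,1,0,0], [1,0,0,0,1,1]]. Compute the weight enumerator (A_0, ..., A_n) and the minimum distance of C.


Weight distribution: A_0 = 1, A_2 = 1, A_3 = 1, A_5 = 1. Minimum distance d = 2.

Enumerate all 2^2 = 4 messages m ∈ F_2^2.
For each, compute codeword c = mG in F_2^6, then tally its weight.
  m = 00 → c = 000000, weight = 0.
  m = 10 → c = 001100, weight = 2.
  m = 01 → c = 100011, weight = 3.
  m = 11 → c = 101111, weight = 5.
Tally weights:
  weight 0: 1 codewords.
  weight 2: 1 codewords.
  weight 3: 1 codewords.
  weight 5: 1 codewords.
Minimum distance d = smallest w > 0 with A_w > 0 = 2.
Sanity: Σ A_w = 4 = 2^2 = 4 ✓.


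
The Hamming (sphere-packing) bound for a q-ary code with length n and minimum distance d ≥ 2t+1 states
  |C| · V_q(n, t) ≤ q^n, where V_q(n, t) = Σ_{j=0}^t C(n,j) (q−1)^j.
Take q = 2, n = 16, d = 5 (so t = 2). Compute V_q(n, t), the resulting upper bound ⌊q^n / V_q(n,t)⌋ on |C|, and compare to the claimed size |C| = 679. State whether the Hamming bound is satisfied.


V_q(n, t) = 137, q^n = 65536, Hamming bound = 478, |C| = 679 > bound (violated).

Step 1: Compute V_q(n, t) = Σ_{j=0}^2 C(n, j) (q−1)^j.
  j = 0: C(16,0)·(1)^0 = 1·1 = 1.
  j = 1: C(16,1)·(1)^1 = 16·1 = 16.
  j = 2: C(16,2)·(1)^2 = 120·1 = 120.
  V_q(n, t) = 1 + 16 + 120 = 137.
Step 2: q^n = 2^16 = 65536.
Step 3: Hamming bound ⌊q^n / V_q(n,t)⌋ = ⌊65536/137⌋ = 478.
Step 4: Compare |C| = 679 to 478: violated.
The claimed |C| lies above the Hamming bound, so no 2-ary code of length 16 with d ≥ 5 can have 679 codewords.


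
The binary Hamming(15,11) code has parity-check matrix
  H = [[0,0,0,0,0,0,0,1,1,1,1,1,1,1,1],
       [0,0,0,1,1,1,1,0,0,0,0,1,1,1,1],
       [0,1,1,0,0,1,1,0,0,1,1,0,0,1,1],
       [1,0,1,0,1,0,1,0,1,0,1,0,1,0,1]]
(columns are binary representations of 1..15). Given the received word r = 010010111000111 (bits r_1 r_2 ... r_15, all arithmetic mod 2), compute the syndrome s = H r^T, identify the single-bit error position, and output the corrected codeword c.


s = (1, 1, 0, 1)^T, error position = 13, corrected codeword c = 010010111000011

Compute s = H r^T mod 2 one row at a time:
  s_1 = 1 + 1 + 0 + 0 + 0 + 1 + 1 + 1 = 5 ≡ 1 (mod 2).
  s_2 = 0 + 1 + 0 + 1 + 0 + 1 + 1 + 1 = 5 ≡ 1 (mod 2).
  s_3 = 1 + 0 + 0 + 1 + 0 + 0 + 1 + 1 = 4 ≡ 0 (mod 2).
  s_4 = 0 + 0 + 1 + 1 + 1 + 0 + 1 + 1 = 5 ≡ 1 (mod 2).
s = (1, 1, 0, 1)^T — this equals column 13 of H (binary 1101), so error is at position 13.
Correct: flip bit 13 of r = 010010111000111 to get c = 010010111000011.


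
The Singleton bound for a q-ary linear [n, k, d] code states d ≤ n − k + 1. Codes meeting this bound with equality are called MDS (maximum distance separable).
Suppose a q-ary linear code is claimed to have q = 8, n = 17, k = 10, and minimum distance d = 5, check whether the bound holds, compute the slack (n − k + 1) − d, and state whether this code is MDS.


Singleton RHS = n − k + 1 = 8, slack = 3, bound satisfied, not MDS.

Singleton bound: d ≤ n − k + 1.
Here n = 17, k = 10, so n − k + 1 = 8.
Given d = 5, check d ≤ 8: YES.
Slack = (n − k + 1) − d = 3.
The code is NOT MDS (slack = 3 > 0).
Description: the claimed parameters are [17, 10, 5]_8; such a code would be non-MDS.


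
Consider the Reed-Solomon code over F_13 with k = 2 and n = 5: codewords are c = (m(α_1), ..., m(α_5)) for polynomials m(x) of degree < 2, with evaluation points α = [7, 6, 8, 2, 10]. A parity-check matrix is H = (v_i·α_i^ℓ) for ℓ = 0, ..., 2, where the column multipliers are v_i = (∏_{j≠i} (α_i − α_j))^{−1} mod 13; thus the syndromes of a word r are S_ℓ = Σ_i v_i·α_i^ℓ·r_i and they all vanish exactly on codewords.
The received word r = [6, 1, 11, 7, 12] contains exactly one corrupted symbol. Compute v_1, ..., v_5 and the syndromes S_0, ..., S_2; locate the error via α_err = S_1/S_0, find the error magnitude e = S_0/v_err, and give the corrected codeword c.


S = (3, 4, 1), error at position 5, error magnitude e = 4, c = [6, 1, 11, 7, 8].

Step 1: column multipliers v_i = (∏_{j≠i}(α_i − α_j))^{−1} mod 13.
  i = 1 (α = 7): (7−6)(7−8)(7−2)(7−10) = 1·(−1)·5·(−3) = 15 ≡ 2, so v_1 = 2^{−1} = 7 (mod 13).
  i = 2 (α = 6): (6−7)(6−8)(6−2)(6−10) = (−1)·(−2)·4·(−4) = −32 ≡ 7, so v_2 = 7^{−1} = 2 (mod 13).
  i = 3 (α = 8): (8−7)(8−6)(8−2)(8−10) = 1·2·6·(−2) = −24 ≡ 2, so v_3 = 2^{−1} = 7 (mod 13).
  i = 4 (α = 2): (2−7)(2−6)(2−8)(2−10) = (−5)·(−4)·(−6)·(−8) = 960 ≡ 11, so v_4 = 11^{−1} = 6 (mod 13).
  i = 5 (α = 10): (10−7)(10−6)(10−8)(10−2) = 3·4·2·8 = 192 ≡ 10, so v_5 = 10^{−1} = 4 (mod 13).
  v = [7, 2, 7, 6, 4].
Step 2: syndromes of r = [6, 1, 11, 7, 12] (all sums mod 13).
  S_0 = Σ v_i r_i = 7·6 + 2·1 + 7·11 + 6·7 + 4·12 = 211 ≡ 3.
  S_1 = Σ v_i α_i r_i = 7·7·6 + 2·6·1 + 7·8·11 + 6·2·7 + 4·10·12 = 1486 ≡ 4.
  α_i^2 mod 13 = [10, 10, 12, 4, 9].
  S_2 = Σ v_i α_i^2 r_i = 7·10·6 + 2·10·1 + 7·12·11 + 6·4·7 + 4·9·12 = 1964 ≡ 1.
  S = (3, 4, 1) ≠ 0, so r is not a codeword (an error is present).
Step 3: locate the error. For a single error e at position i, S_ℓ = v_i·e·α_i^ℓ, so α_err = S_1/S_0.
  S_0^{−1} = 3^{−1} = 9 (mod 13), so α_err = 4·9 = 36 ≡ 10 = α_5. Error position i = 5.
  Consistency check: S_2/S_1 = 1·10 = 10 ≡ 10 = α_err ✓ (single-error assumption holds).
Step 4: error magnitude e = S_0/v_5 = S_0·∏_{j≠5}(α_5 − α_j) = 3·10 = 30 ≡ 4 (mod 13).
Step 5: correct position 5: c_5 = r_5 − e = 12 − 4 ≡ 8 (mod 13). Hence c = [6, 1, 11, 7, 8].
  Check: interpolating c through the α_i gives m(x) = 10 + 5·x (degree < 2) with m(α_i) = c_i for every i, so c is indeed a codeword.


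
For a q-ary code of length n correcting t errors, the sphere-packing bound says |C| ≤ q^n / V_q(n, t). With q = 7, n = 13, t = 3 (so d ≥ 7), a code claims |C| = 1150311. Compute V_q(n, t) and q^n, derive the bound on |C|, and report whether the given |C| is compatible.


V_q(n, t) = 64663, q^n = 96889010407, Hamming bound = 1498368, |C| = 1150311 ≤ bound (satisfied).

Step 1: Compute V_q(n, t) = Σ_{j=0}^3 C(n, j) (q−1)^j.
  j = 0: C(13,0)·(6)^0 = 1·1 = 1.
  j = 1: C(13,1)·(6)^1 = 13·6 = 78.
  j = 2: C(13,2)·(6)^2 = 78·36 = 2808.
  j = 3: C(13,3)·(6)^3 = 286·216 = 61776.
  V_q(n, t) = 1 + 78 + 2808 + 61776 = 64663.
Step 2: q^n = 7^13 = 96889010407.
Step 3: Hamming bound ⌊q^n / V_q(n,t)⌋ = ⌊96889010407/64663⌋ = 1498368.
Step 4: Compare |C| = 1150311 to 1498368: satisfied.
The claimed |C| lies below the Hamming bound.


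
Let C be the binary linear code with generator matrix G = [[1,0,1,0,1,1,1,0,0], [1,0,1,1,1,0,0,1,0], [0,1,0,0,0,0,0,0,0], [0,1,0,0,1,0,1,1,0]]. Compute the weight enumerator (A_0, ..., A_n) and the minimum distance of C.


Weight distribution: A_0 = 1, A_1 = 1, A_3 = 2, A_4 = 5, A_5 = 5, A_6 = 2. Minimum distance d = 1.

Enumerate all 2^4 = 16 messages m ∈ F_2^4.
For each, compute codeword c = mG in F_2^9, then tally its weight.
  m = 0000 → c = 000000000, weight = 0.
  m = 1000 → c = 101011100, weight = 5.
  m = 0100 → c = 101110010, weight = 5.
  m = 1100 → c = 000101110, weight = 4.
  m = 0010 → c = 010000000, weight = 1.
  m = 1010 → c = 111011100, weight = 6.
  m = 0110 → c = 111110010, weight = 6.
  m = 1110 → c = 010101110, weight = 5.
  m = 0001 → c = 010010110, weight = 4.
  m = 1001 → c = 111001010, weight = 5.
  m = 0101 → c = 111100100, weight = 5.
  m = 1101 → c = 010111000, weight = 4.
  m = 0011 → c = 000010110, weight = 3.
  m = 1011 → c = 101001010, weight = 4.
  m = 0111 → c = 101100100, weight = 4.
  m = 1111 → c = 000111000, weight = 3.
Tally weights:
  weight 0: 1 codewords.
  weight 1: 1 codewords.
  weight 3: 2 codewords.
  weight 4: 5 codewords.
  weight 5: 5 codewords.
  weight 6: 2 codewords.
Minimum distance d = smallest w > 0 with A_w > 0 = 1.
Sanity: Σ A_w = 16 = 2^4 = 16 ✓.


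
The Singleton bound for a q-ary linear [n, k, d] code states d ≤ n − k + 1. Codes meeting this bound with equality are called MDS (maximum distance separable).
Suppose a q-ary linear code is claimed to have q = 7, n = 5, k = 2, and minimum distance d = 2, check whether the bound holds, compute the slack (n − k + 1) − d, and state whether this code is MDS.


Singleton RHS = n − k + 1 = 4, slack = 2, bound satisfied, not MDS.

Singleton bound: d ≤ n − k + 1.
Here n = 5, k = 2, so n − k + 1 = 4.
Given d = 2, check d ≤ 4: YES.
Slack = (n − k + 1) − d = 2.
The code is NOT MDS (slack = 2 > 0).
Description: the claimed parameters are [5, 2, 2]_7; such a code would be non-MDS.


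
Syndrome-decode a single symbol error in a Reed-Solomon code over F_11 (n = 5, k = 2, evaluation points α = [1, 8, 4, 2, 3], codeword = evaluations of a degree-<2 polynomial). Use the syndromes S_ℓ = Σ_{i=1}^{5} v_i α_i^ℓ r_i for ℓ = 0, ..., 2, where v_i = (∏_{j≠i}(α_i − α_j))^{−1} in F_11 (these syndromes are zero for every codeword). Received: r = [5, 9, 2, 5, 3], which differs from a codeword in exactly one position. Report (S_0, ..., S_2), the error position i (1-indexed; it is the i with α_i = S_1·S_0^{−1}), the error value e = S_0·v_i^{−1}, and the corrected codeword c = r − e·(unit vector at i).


S = (10, 9, 7), error at position 4, error magnitude e = 1, c = [5, 9, 2, 4, 3].

Step 1: column multipliers v_i = (∏_{j≠i}(α_i − α_j))^{−1} mod 11.
  i = 1 (α = 1): (1−8)(1−4)(1−2)(1−3) = (−7)·(−3)·(−1)·(−2) = 42 ≡ 9, so v_1 = 9^{−1} = 5 (mod 11).
  i = 2 (α = 8): (8−1)(8−4)(8−2)(8−3) = 7·4·6·5 = 840 ≡ 4, so v_2 = 4^{−1} = 3 (mod 11).
  i = 3 (α = 4): (4−1)(4−8)(4−2)(4−3) = 3·(−4)·2·1 = −24 ≡ 9, so v_3 = 9^{−1} = 5 (mod 11).
  i = 4 (α = 2): (2−1)(2−8)(2−4)(2−3) = 1·(−6)·(−2)·(−1) = −12 ≡ 10, so v_4 = 10^{−1} = 10 (mod 11).
  i = 5 (α = 3): (3−1)(3−8)(3−4)(3−2) = 2·(−5)·(−1)·1 = 10 ≡ 10, so v_5 = 10^{−1} = 10 (mod 11).
  v = [5, 3, 5, 10, 10].
Step 2: syndromes of r = [5, 9, 2, 5, 3] (all sums mod 11).
  S_0 = Σ v_i r_i = 5·5 + 3·9 + 5·2 + 10·5 + 10·3 = 142 ≡ 10.
  S_1 = Σ v_i α_i r_i = 5·1·5 + 3·8·9 + 5·4·2 + 10·2·5 + 10·3·3 = 471 ≡ 9.
  α_i^2 mod 11 = [1, 9, 5, 4, 9].
  S_2 = Σ v_i α_i^2 r_i = 5·1·5 + 3·9·9 + 5·5·2 + 10·4·5 + 10·9·3 = 788 ≡ 7.
  S = (10, 9, 7) ≠ 0, so r is not a codeword (an error is present).
Step 3: locate the error. For a single error e at position i, S_ℓ = v_i·e·α_i^ℓ, so α_err = S_1/S_0.
  S_0^{−1} = 10^{−1} = 10 (mod 11), so α_err = 9·10 = 90 ≡ 2 = α_4. Error position i = 4.
  Consistency check: S_2/S_1 = 7·5 = 35 ≡ 2 = α_err ✓ (single-error assumption holds).
Step 4: error magnitude e = S_0/v_4 = S_0·∏_{j≠4}(α_4 − α_j) = 10·10 = 100 ≡ 1 (mod 11).
Step 5: correct position 4: c_4 = r_4 − e = 5 − 1 ≡ 4 (mod 11). Hence c = [5, 9, 2, 4, 3].
  Check: interpolating c through the α_i gives m(x) = 6 + 10·x (degree < 2) with m(α_i) = c_i for every i, so c is indeed a codeword.


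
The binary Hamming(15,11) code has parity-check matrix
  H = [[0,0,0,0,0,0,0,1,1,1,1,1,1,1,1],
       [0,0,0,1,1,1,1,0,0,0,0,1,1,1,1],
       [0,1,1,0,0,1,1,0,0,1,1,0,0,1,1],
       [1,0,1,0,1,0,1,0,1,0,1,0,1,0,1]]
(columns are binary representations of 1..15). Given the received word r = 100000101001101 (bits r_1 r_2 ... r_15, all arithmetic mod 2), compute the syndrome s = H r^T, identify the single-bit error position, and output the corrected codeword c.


s = (0, 0, 0, 1)^T, error position = 1, corrected codeword c = 000000101001101

Compute s = H r^T mod 2 one row at a time:
  s_1 = 0 + 1 + 0 + 0 + 1 + 1 + 0 + 1 = 4 ≡ 0 (mod 2).
  s_2 = 0 + 0 + 0 + 1 + 1 + 1 + 0 + 1 = 4 ≡ 0 (mod 2).
  s_3 = 0 + 0 + 0 + 1 + 0 + 0 + 0 + 1 = 2 ≡ 0 (mod 2).
  s_4 = 1 + 0 + 0 + 1 + 1 + 0 + 1 + 1 = 5 ≡ 1 (mod 2).
s = (0, 0, 0, 1)^T — this equals column 1 of H (binary 0001), so error is at position 1.
Correct: flip bit 1 of r = 100000101001101 to get c = 000000101001101.


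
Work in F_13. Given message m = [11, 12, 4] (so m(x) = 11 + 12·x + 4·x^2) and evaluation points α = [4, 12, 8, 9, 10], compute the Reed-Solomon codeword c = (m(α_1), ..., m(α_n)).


c = [6, 3, 12, 1, 11]

Message polynomial: m(x) = 11 + 12·x + 4·x^2 (mod 13).
For each evaluation point α_i, compute m(α_i) mod 13:
  α_1 = 4: Horner steps 4 → 2 → 6, so m(4) = 6.
  α_2 = 12: Horner steps 4 → 8 → 3, so m(12) = 3.
  α_3 = 8: Horner steps 4 → 5 → 12, so m(8) = 12.
  α_4 = 9: Horner steps 4 → 9 → 1, so m(9) = 1.
  α_5 = 10: Horner steps 4 → 0 → 11, so m(10) = 11.
Codeword c = [6, 3, 12, 1, 11] ∈ F_13^5.


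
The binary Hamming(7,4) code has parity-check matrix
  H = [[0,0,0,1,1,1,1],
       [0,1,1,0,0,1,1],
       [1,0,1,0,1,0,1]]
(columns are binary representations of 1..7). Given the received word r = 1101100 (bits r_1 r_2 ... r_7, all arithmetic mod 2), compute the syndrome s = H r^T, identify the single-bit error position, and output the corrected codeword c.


s = (0, 1, 0)^T, error position = 2, corrected codeword c = 1001100

Compute s = H r^T mod 2 one row at a time:
  s_1 = 1 + 1 + 0 + 0 = 2 ≡ 0 (mod 2).
  s_2 = 1 + 0 + 0 + 0 = 1 ≡ 1 (mod 2).
  s_3 = 1 + 0 + 1 + 0 = 2 ≡ 0 (mod 2).
s = (0, 1, 0)^T — this equals column 2 of H (binary 010), so error is at position 2.
Correct: flip bit 2 of r = 1101100 to get c = 1001100.


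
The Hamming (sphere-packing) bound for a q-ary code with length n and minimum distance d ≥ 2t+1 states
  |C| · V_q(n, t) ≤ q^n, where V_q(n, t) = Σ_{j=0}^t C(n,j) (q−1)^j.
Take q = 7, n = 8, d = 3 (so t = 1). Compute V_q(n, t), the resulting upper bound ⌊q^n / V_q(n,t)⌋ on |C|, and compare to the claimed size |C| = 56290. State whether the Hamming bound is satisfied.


V_q(n, t) = 49, q^n = 5764801, Hamming bound = 117649, |C| = 56290 ≤ bound (satisfied).

Step 1: Compute V_q(n, t) = Σ_{j=0}^1 C(n, j) (q−1)^j.
  j = 0: C(8,0)·(6)^0 = 1·1 = 1.
  j = 1: C(8,1)·(6)^1 = 8·6 = 48.
  V_q(n, t) = 1 + 48 = 49.
Step 2: q^n = 7^8 = 5764801.
Step 3: Hamming bound ⌊q^n / V_q(n,t)⌋ = ⌊5764801/49⌋ = 117649.
Step 4: Compare |C| = 56290 to 117649: satisfied.
The claimed |C| lies below the Hamming bound.


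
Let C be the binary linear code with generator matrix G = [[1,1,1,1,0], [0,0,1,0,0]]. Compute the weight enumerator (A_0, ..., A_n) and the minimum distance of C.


Weight distribution: A_0 = 1, A_1 = 1, A_3 = 1, A_4 = 1. Minimum distance d = 1.

Enumerate all 2^2 = 4 messages m ∈ F_2^2.
For each, compute codeword c = mG in F_2^5, then tally its weight.
  m = 00 → c = 00000, weight = 0.
  m = 10 → c = 11110, weight = 4.
  m = 01 → c = 00100, weight = 1.
  m = 11 → c = 11010, weight = 3.
Tally weights:
  weight 0: 1 codewords.
  weight 1: 1 codewords.
  weight 3: 1 codewords.
  weight 4: 1 codewords.
Minimum distance d = smallest w > 0 with A_w > 0 = 1.
Sanity: Σ A_w = 4 = 2^2 = 4 ✓.


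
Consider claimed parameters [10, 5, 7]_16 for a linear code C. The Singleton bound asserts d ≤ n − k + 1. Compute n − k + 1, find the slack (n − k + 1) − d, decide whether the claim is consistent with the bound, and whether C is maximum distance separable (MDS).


Singleton RHS = n − k + 1 = 6, slack = -1, bound violated (no such code; not MDS).

Singleton bound: d ≤ n − k + 1.
Here n = 10, k = 5, so n − k + 1 = 6.
Given d = 7, check d ≤ 6: NO.
Slack = (n − k + 1) − d = -1.
The slack is negative: d = 7 exceeds n − k + 1 = 6 by 1, so the Singleton bound is violated and no linear [10, 5, 7]_16 code can exist. In particular it is not MDS (MDS requires d = n − k + 1 exactly).
Description: the claimed parameters are [10, 5, 7]_16; such a code would be impossible (violates the Singleton bound).


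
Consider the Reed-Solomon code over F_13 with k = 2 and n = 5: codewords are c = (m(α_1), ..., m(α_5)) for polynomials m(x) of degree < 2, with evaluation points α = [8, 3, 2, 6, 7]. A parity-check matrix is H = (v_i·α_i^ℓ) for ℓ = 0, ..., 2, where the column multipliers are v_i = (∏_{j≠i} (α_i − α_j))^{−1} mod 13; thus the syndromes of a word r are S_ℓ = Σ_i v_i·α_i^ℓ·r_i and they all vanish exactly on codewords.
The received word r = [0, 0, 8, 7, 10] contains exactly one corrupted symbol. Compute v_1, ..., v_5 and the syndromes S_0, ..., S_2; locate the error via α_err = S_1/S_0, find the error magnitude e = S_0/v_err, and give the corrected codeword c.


S = (3, 9, 1), error at position 2, error magnitude e = 2, c = [0, 11, 8, 7, 10].

Step 1: column multipliers v_i = (∏_{j≠i}(α_i − α_j))^{−1} mod 13.
  i = 1 (α = 8): (8−3)(8−2)(8−6)(8−7) = 5·6·2·1 = 60 ≡ 8, so v_1 = 8^{−1} = 5 (mod 13).
  i = 2 (α = 3): (3−8)(3−2)(3−6)(3−7) = (−5)·1·(−3)·(−4) = −60 ≡ 5, so v_2 = 5^{−1} = 8 (mod 13).
  i = 3 (α = 2): (2−8)(2−3)(2−6)(2−7) = (−6)·(−1)·(−4)·(−5) = 120 ≡ 3, so v_3 = 3^{−1} = 9 (mod 13).
  i = 4 (α = 6): (6−8)(6−3)(6−2)(6−7) = (−2)·3·4·(−1) = 24 ≡ 11, so v_4 = 11^{−1} = 6 (mod 13).
  i = 5 (α = 7): (7−8)(7−3)(7−2)(7−6) = (−1)·4·5·1 = −20 ≡ 6, so v_5 = 6^{−1} = 11 (mod 13).
  v = [5, 8, 9, 6, 11].
Step 2: syndromes of r = [0, 0, 8, 7, 10] (all sums mod 13).
  S_0 = Σ v_i r_i = 5·0 + 8·0 + 9·8 + 6·7 + 11·10 = 224 ≡ 3.
  S_1 = Σ v_i α_i r_i = 5·8·0 + 8·3·0 + 9·2·8 + 6·6·7 + 11·7·10 = 1166 ≡ 9.
  α_i^2 mod 13 = [12, 9, 4, 10, 10].
  S_2 = Σ v_i α_i^2 r_i = 5·12·0 + 8·9·0 + 9·4·8 + 6·10·7 + 11·10·10 = 1808 ≡ 1.
  S = (3, 9, 1) ≠ 0, so r is not a codeword (an error is present).
Step 3: locate the error. For a single error e at position i, S_ℓ = v_i·e·α_i^ℓ, so α_err = S_1/S_0.
  S_0^{−1} = 3^{−1} = 9 (mod 13), so α_err = 9·9 = 81 ≡ 3 = α_2. Error position i = 2.
  Consistency check: S_2/S_1 = 1·3 = 3 ≡ 3 = α_err ✓ (single-error assumption holds).
Step 4: error magnitude e = S_0/v_2 = S_0·∏_{j≠2}(α_2 − α_j) = 3·5 = 15 ≡ 2 (mod 13).
Step 5: correct position 2: c_2 = r_2 − e = 0 − 2 ≡ 11 (mod 13). Hence c = [0, 11, 8, 7, 10].
  Check: interpolating c through the α_i gives m(x) = 2 + 3·x (degree < 2) with m(α_i) = c_i for every i, so c is indeed a codeword.
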